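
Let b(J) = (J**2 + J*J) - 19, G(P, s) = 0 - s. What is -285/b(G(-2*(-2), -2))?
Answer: 285/11 ≈ 25.909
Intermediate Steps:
G(P, s) = -s
b(J) = -19 + 2*J**2 (b(J) = (J**2 + J**2) - 19 = 2*J**2 - 19 = -19 + 2*J**2)
-285/b(G(-2*(-2), -2)) = -285/(-19 + 2*(-1*(-2))**2) = -285/(-19 + 2*2**2) = -285/(-19 + 2*4) = -285/(-19 + 8) = -285/(-11) = -285*(-1/11) = 285/11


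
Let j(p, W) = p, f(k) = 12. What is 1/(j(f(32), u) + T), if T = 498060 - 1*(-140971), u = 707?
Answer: 1/639043 ≈ 1.5648e-6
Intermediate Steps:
T = 639031 (T = 498060 + 140971 = 639031)
1/(j(f(32), u) + T) = 1/(12 + 639031) = 1/639043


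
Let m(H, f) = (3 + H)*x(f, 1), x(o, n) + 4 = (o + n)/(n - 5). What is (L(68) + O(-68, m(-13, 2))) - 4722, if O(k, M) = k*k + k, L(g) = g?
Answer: -98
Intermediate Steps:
x(o, n) = -4 + (n + o)/(-5 + n) (x(o, n) = -4 + (o + n)/(n - 5) = -4 + (n + o)/(-5 + n))
m(H, f) = (3 + H)*(-17/4 - f/4) (m(H, f) = (3 + H)*((20 + f - 3*1)/(-5 + 1)) = (3 + H)*((20 + f - 3)/(-4)) = (3 + H)*(-(17 + f)/4) = (3 + H)*(-17/4 - f/4))
O(k, M) = k + k² (O(k, M) = k² + k = k + k²)
(L(68) + O(-68, m(-13, 2))) - 4722 = (68 - 68*(1 - 68)) - 4722 = (68 - 68*(-67)) - 4722 = (68 + 4556) - 4722 = 4624 - 4722 = -98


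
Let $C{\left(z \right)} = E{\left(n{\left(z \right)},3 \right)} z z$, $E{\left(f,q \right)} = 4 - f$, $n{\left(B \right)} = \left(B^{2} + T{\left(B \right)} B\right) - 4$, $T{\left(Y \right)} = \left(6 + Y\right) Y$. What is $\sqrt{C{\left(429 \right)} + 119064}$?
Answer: $22 i \sqrt{30511970061} \approx 3.8429 \cdot 10^{6} i$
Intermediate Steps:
$T{\left(Y \right)} = Y \left(6 + Y\right)$
$n{\left(B \right)} = -4 + B^{2} + B^{2} \left(6 + B\right)$ ($n{\left(B \right)} = \left(B^{2} + B \left(6 + B\right) B\right) - 4 = \left(B^{2} + B^{2} \left(6 + B\right)\right) - 4 = -4 + B^{2} + B^{2} \left(6 + B\right)$)
$C{\left(z \right)} = z^{2} \left(8 - z^{3} - 7 z^{2}\right)$ ($C{\left(z \right)} = \left(4 - \left(-4 + z^{3} + 7 z^{2}\right)\right) z z = \left(8 - z^{3} - 7 z^{2}\right) z z = z \left(8 - z^{3} - 7 z^{2}\right) z = z^{2} \left(8 - z^{3} - 7 z^{2}\right)$)
$\sqrt{C{\left(429 \right)} + 119064} = \sqrt{429^{2} \left(8 - 429^{3} - 7 \cdot 429^{2}\right) + 119064} = \sqrt{184041 \left(8 - 78953589 - 1288287\right) + 119064} = \sqrt{184041 \left(-80241868\right) + 119064} = \sqrt{-14767793628588 + 119064} = \sqrt{-14767793509524} = 22 i \sqrt{30511970061}$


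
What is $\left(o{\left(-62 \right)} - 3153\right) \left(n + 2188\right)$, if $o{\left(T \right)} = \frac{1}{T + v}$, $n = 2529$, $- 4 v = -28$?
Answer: $- \frac{818003272}{55} \approx -1.4873 \cdot 10^{7}$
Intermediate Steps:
$v = 7$ ($v = \left(- \frac{1}{4}\right) \left(-28\right) = 7$)
$o{\left(T \right)} = \frac{1}{7 + T}$ ($o{\left(T \right)} = \frac{1}{T + 7} = \frac{1}{7 + T}$)
$\left(o{\left(-62 \right)} - 3153\right) \left(n + 2188\right) = \left(\frac{1}{7 - 62} - 3153\right) \left(2529 + 2188\right) = \left(\frac{1}{-55} - 3153\right) 4717 = \left(- \frac{1}{55} - 3153\right) 4717 = \left(- \frac{173416}{55}\right) 4717 = - \frac{818003272}{55}$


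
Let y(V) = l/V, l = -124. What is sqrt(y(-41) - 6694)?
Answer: I*sqrt(11247530)/41 ≈ 81.798*I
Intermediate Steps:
y(V) = -124/V
sqrt(y(-41) - 6694) = sqrt(-124/(-41) - 6694) = sqrt(-124*(-1/41) - 6694) = sqrt(124/41 - 6694) = sqrt(-274330/41) = I*sqrt(11247530)/41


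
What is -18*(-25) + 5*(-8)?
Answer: 410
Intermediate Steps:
-18*(-25) + 5*(-8) = 450 - 40 = 410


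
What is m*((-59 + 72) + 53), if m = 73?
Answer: 4818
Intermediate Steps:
m*((-59 + 72) + 53) = 73*((-59 + 72) + 53) = 73*(13 + 53) = 73*66 = 4818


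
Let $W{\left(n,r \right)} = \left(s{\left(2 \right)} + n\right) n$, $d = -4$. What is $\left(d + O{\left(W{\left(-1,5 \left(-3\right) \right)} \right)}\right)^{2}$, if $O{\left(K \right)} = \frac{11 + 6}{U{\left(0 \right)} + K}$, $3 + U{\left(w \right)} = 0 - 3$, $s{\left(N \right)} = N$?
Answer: $\frac{2025}{49} \approx 41.327$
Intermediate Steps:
$U{\left(w \right)} = -6$ ($U{\left(w \right)} = -3 + \left(0 - 3\right) = -3 - 3 = -6$)
$W{\left(n,r \right)} = n \left(2 + n\right)$ ($W{\left(n,r \right)} = \left(2 + n\right) n = n \left(2 + n\right)$)
$O{\left(K \right)} = \frac{17}{-6 + K}$ ($O{\left(K \right)} = \frac{11 + 6}{-6 + K} = \frac{17}{-6 + K}$)
$\left(d + O{\left(W{\left(-1,5 \left(-3\right) \right)} \right)}\right)^{2} = \left(-4 + \frac{17}{-6 - \left(2 - 1\right)}\right)^{2} = \left(-4 + \frac{17}{-6 - 1}\right)^{2} = \left(-4 + \frac{17}{-7}\right)^{2} = \left(-4 + 17 \left(- \frac{1}{7}\right)\right)^{2} = \left(-4 - \frac{17}{7}\right)^{2} = \left(- \frac{45}{7}\right)^{2} = \frac{2025}{49}$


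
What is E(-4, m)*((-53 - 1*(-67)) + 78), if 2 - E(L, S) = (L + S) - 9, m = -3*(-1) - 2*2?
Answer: 1472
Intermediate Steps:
m = -1 (m = 3 - 4 = -1)
E(L, S) = 11 - L - S (E(L, S) = 2 - ((L + S) - 9) = 2 - (-9 + L + S) = 2 + (9 - L - S) = 11 - L - S)
E(-4, m)*((-53 - 1*(-67)) + 78) = (11 - 1*(-4) - 1*(-1))*((-53 - 1*(-67)) + 78) = (11 + 4 + 1)*((-53 + 67) + 78) = 16*(14 + 78) = 16*92 = 1472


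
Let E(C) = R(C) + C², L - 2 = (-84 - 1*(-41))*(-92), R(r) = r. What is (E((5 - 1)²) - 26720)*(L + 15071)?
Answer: -503278992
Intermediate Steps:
L = 3958 (L = 2 + (-84 - 1*(-41))*(-92) = 2 + (-84 + 41)*(-92) = 2 - 43*(-92) = 2 + 3956 = 3958)
E(C) = C + C²
(E((5 - 1)²) - 26720)*(L + 15071) = ((5 - 1)²*(1 + (5 - 1)²) - 26720)*(3958 + 15071) = (4²*(1 + 4²) - 26720)*19029 = (16*(1 + 16) - 26720)*19029 = (16*17 - 26720)*19029 = (272 - 26720)*19029 = -26448*19029 = -503278992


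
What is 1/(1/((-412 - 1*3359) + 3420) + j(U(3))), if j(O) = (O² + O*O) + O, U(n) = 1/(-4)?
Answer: -2808/359 ≈ -7.8217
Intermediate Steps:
U(n) = -¼
j(O) = O + 2*O² (j(O) = (O² + O²) + O = 2*O² + O = O + 2*O²)
1/(1/((-412 - 1*3359) + 3420) + j(U(3))) = 1/(1/((-412 - 1*3359) + 3420) - (1 + 2*(-¼))/4) = 1/(1/((-412 - 3359) + 3420) - (1 - ½)/4) = 1/(1/(-3771 + 3420) - ¼*½) = 1/(1/(-351) - ⅛) = 1/(-1/351 - ⅛) = 1/(-359/2808) = -2808/359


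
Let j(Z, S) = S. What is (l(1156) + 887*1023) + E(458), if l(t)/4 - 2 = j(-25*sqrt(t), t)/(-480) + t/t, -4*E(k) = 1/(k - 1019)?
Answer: 3393688593/3740 ≈ 9.0740e+5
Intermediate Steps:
E(k) = -1/(4*(-1019 + k)) (E(k) = -1/(4*(k - 1019)) = -1/(4*(-1019 + k)))
l(t) = 12 - t/120 (l(t) = 8 + 4*(t/(-480) + t/t) = 8 + 4*(t*(-1/480) + 1) = 8 + 4*(-t/480 + 1) = 8 + 4*(1 - t/480) = 8 + (4 - t/120) = 12 - t/120)
(l(1156) + 887*1023) + E(458) = ((12 - 1/120*1156) + 887*1023) - 1/(-4076 + 4*458) = ((12 - 289/30) + 907401) - 1/(-4076 + 1832) = (71/30 + 907401) - 1/(-2244) = 27222101/30 - 1*(-1/2244) = 27222101/30 + 1/2244 = 3393688593/3740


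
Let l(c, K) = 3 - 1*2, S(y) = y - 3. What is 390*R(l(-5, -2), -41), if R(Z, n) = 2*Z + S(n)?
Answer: -16380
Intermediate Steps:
S(y) = -3 + y
l(c, K) = 1 (l(c, K) = 3 - 2 = 1)
R(Z, n) = -3 + n + 2*Z (R(Z, n) = 2*Z + (-3 + n) = -3 + n + 2*Z)
390*R(l(-5, -2), -41) = 390*(-3 - 41 + 2*1) = 390*(-3 - 41 + 2) = 390*(-42) = -16380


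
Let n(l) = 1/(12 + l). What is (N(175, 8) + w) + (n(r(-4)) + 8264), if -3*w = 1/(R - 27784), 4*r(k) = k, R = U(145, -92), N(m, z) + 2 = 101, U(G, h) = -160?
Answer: 7712041019/922152 ≈ 8363.1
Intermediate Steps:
N(m, z) = 99 (N(m, z) = -2 + 101 = 99)
R = -160
r(k) = k/4
w = 1/83832 (w = -1/(3*(-160 - 27784)) = -⅓/(-27944) = -⅓*(-1/27944) = 1/83832 ≈ 1.1929e-5)
(N(175, 8) + w) + (n(r(-4)) + 8264) = (99 + 1/83832) + (1/(12 + (¼)*(-4)) + 8264) = 8299369/83832 + (1/(12 - 1) + 8264) = 8299369/83832 + (1/11 + 8264) = 8299369/83832 + 90905/11 = 7712041019/922152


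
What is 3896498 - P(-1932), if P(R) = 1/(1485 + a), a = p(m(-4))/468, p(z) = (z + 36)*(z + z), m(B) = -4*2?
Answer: 676560637117/173633 ≈ 3.8965e+6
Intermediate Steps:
m(B) = -8
p(z) = 2*z*(36 + z) (p(z) = (36 + z)*(2*z) = 2*z*(36 + z))
a = -112/117 (a = (2*(-8)*(36 - 8))/468 = (2*(-8)*28)*(1/468) = -448*1/468 = -112/117 ≈ -0.95726)
P(R) = 117/173633 (P(R) = 1/(1485 - 112/117) = 1/(173633/117) = 117/173633)
3896498 - P(-1932) = 3896498 - 1*117/173633 = 3896498 - 117/173633 = 676560637117/173633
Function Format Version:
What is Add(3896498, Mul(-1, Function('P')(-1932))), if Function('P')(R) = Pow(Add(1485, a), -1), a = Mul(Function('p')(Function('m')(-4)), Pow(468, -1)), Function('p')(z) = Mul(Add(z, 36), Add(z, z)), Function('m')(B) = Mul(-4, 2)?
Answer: Rational(676560637117, 173633) ≈ 3.8965e+6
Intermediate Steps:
Function('m')(B) = -8
Function('p')(z) = Mul(2, z, Add(36, z)) (Function('p')(z) = Mul(Add(36, z), Mul(2, z)) = Mul(2, z, Add(36, z)))
a = Rational(-112, 117) (a = Mul(Mul(2, -8, Add(36, -8)), Pow(468, -1)) = Mul(Mul(2, -8, 28), Rational(1, 468)) = Mul(-448, Rational(1, 468)) = Rational(-112, 117) ≈ -0.95726)
Function('P')(R) = Rational(117, 173633) (Function('P')(R) = Pow(Add(1485, Rational(-112, 117)), -1) = Pow(Rational(173633, 117), -1) = Rational(117, 173633))
Add(3896498, Mul(-1, Function('P')(-1932))) = Add(3896498, Mul(-1, Rational(117, 173633))) = Add(3896498, Rational(-117, 173633)) = Rational(676560637117, 173633)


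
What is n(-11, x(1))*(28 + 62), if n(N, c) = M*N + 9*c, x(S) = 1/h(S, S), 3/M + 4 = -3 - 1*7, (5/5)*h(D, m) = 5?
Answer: 2619/7 ≈ 374.14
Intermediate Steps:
h(D, m) = 5
M = -3/14 (M = 3/(-4 + (-3 - 1*7)) = 3/(-4 + (-3 - 7)) = 3/(-4 - 10) = 3/(-14) = 3*(-1/14) = -3/14 ≈ -0.21429)
x(S) = ⅕ (x(S) = 1/5 = ⅕)
n(N, c) = 9*c - 3*N/14 (n(N, c) = -3*N/14 + 9*c = 9*c - 3*N/14)
n(-11, x(1))*(28 + 62) = (9*(⅕) - 3/14*(-11))*(28 + 62) = (9/5 + 33/14)*90 = (291/70)*90 = 2619/7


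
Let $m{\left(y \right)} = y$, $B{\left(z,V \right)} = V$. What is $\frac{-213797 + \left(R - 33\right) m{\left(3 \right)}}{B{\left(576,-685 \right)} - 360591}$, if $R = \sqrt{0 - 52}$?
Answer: $\frac{53474}{90319} - \frac{3 i \sqrt{13}}{180638} \approx 0.59206 - 5.988 \cdot 10^{-5} i$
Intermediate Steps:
$R = 2 i \sqrt{13}$ ($R = \sqrt{-52} = 2 i \sqrt{13} \approx 7.2111 i$)
$\frac{-213797 + \left(R - 33\right) m{\left(3 \right)}}{B{\left(576,-685 \right)} - 360591} = \frac{-213797 + \left(2 i \sqrt{13} - 33\right) 3}{-685 - 360591} = \frac{-213797 + \left(-33 + 2 i \sqrt{13}\right) 3}{-361276} = \left(-213797 - \left(99 - 6 i \sqrt{13}\right)\right) \left(- \frac{1}{361276}\right) = \left(-213896 + 6 i \sqrt{13}\right) \left(- \frac{1}{361276}\right) = \frac{53474}{90319} - \frac{3 i \sqrt{13}}{180638}$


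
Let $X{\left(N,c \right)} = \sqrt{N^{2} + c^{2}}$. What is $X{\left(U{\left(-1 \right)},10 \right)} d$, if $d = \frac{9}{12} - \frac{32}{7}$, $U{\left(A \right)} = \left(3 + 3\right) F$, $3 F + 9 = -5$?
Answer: $- \frac{107 \sqrt{221}}{14} \approx -113.62$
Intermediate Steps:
$F = - \frac{14}{3}$ ($F = -3 + \frac{1}{3} \left(-5\right) = -3 - \frac{5}{3} = - \frac{14}{3} \approx -4.6667$)
$U{\left(A \right)} = -28$ ($U{\left(A \right)} = \left(3 + 3\right) \left(- \frac{14}{3}\right) = 6 \left(- \frac{14}{3}\right) = -28$)
$d = - \frac{107}{28}$ ($d = 9 \cdot \frac{1}{12} - \frac{32}{7} = \frac{3}{4} - \frac{32}{7} = - \frac{107}{28} \approx -3.8214$)
$X{\left(U{\left(-1 \right)},10 \right)} d = \sqrt{\left(-28\right)^{2} + 10^{2}} \left(- \frac{107}{28}\right) = \sqrt{784 + 100} \left(- \frac{107}{28}\right) = \sqrt{884} \left(- \frac{107}{28}\right) = 2 \sqrt{221} \left(- \frac{107}{28}\right) = - \frac{107 \sqrt{221}}{14}$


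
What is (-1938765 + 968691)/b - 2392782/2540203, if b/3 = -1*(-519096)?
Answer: -343913087791/219768202748 ≈ -1.5649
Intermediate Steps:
b = 1557288 (b = 3*(-1*(-519096)) = 3*519096 = 1557288)
(-1938765 + 968691)/b - 2392782/2540203 = (-1938765 + 968691)/1557288 - 2392782/2540203 = -970074*1/1557288 - 2392782*1/2540203 = -53893/86516 - 2392782/2540203 = -343913087791/219768202748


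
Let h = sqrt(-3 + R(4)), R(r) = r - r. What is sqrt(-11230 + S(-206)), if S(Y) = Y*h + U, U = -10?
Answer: sqrt(-11240 - 206*I*sqrt(3)) ≈ 1.683 - 106.03*I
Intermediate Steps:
R(r) = 0
h = I*sqrt(3) (h = sqrt(-3 + 0) = sqrt(-3) = I*sqrt(3) ≈ 1.732*I)
S(Y) = -10 + I*Y*sqrt(3) (S(Y) = Y*(I*sqrt(3)) - 10 = I*Y*sqrt(3) - 10 = -10 + I*Y*sqrt(3))
sqrt(-11230 + S(-206)) = sqrt(-11230 + (-10 + I*(-206)*sqrt(3))) = sqrt(-11230 + (-10 - 206*I*sqrt(3))) = sqrt(-11240 - 206*I*sqrt(3))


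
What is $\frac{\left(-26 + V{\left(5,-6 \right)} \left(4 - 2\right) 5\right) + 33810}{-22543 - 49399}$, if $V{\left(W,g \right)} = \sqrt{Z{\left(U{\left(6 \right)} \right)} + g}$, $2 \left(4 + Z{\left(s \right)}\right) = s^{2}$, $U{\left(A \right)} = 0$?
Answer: $- \frac{16892}{35971} - \frac{5 i \sqrt{10}}{35971} \approx -0.4696 - 0.00043956 i$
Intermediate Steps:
$Z{\left(s \right)} = -4 + \frac{s^{2}}{2}$
$V{\left(W,g \right)} = \sqrt{-4 + g}$ ($V{\left(W,g \right)} = \sqrt{\left(-4 + \frac{0^{2}}{2}\right) + g} = \sqrt{\left(-4 + \frac{1}{2} \cdot 0\right) + g} = \sqrt{\left(-4 + 0\right) + g} = \sqrt{-4 + g}$)
$\frac{\left(-26 + V{\left(5,-6 \right)} \left(4 - 2\right) 5\right) + 33810}{-22543 - 49399} = \frac{\left(-26 + \sqrt{-4 - 6} \left(4 - 2\right) 5\right) + 33810}{-22543 - 49399} = \frac{\left(-26 + \sqrt{-10} \cdot 2 \cdot 5\right) + 33810}{-71942} = \left(\left(-26 + i \sqrt{10} \cdot 10\right) + 33810\right) \left(- \frac{1}{71942}\right) = \left(\left(-26 + 10 i \sqrt{10}\right) + 33810\right) \left(- \frac{1}{71942}\right) = \left(33784 + 10 i \sqrt{10}\right) \left(- \frac{1}{71942}\right) = - \frac{16892}{35971} - \frac{5 i \sqrt{10}}{35971}$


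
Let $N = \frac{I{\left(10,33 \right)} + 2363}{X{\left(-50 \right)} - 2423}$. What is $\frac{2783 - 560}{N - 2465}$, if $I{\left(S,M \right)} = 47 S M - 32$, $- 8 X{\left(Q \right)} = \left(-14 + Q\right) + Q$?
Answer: $- \frac{21418605}{23821639} \approx -0.89912$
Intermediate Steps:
$X{\left(Q \right)} = \frac{7}{4} - \frac{Q}{4}$ ($X{\left(Q \right)} = - \frac{\left(-14 + Q\right) + Q}{8} = - \frac{-14 + 2 Q}{8} = \frac{7}{4} - \frac{Q}{4}$)
$I{\left(S,M \right)} = -32 + 47 M S$ ($I{\left(S,M \right)} = 47 M S - 32 = -32 + 47 M S$)
$N = - \frac{71364}{9635}$ ($N = \frac{\left(-32 + 47 \cdot 33 \cdot 10\right) + 2363}{\left(\frac{7}{4} - - \frac{25}{2}\right) - 2423} = \frac{\left(-32 + 15510\right) + 2363}{\left(\frac{7}{4} + \frac{25}{2}\right) - 2423} = \frac{15478 + 2363}{\frac{57}{4} - 2423} = \frac{17841}{- \frac{9635}{4}} = 17841 \left(- \frac{4}{9635}\right) = - \frac{71364}{9635} \approx -7.4067$)
$\frac{2783 - 560}{N - 2465} = \frac{2783 - 560}{- \frac{71364}{9635} - 2465} = \frac{2223}{- \frac{23821639}{9635}} = 2223 \left(- \frac{9635}{23821639}\right) = - \frac{21418605}{23821639}$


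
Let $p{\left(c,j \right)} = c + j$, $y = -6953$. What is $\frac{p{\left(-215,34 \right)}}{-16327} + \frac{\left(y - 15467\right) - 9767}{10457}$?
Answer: $- \frac{523624432}{170731439} \approx -3.0669$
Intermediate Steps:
$\frac{p{\left(-215,34 \right)}}{-16327} + \frac{\left(y - 15467\right) - 9767}{10457} = \frac{-215 + 34}{-16327} + \frac{\left(-6953 - 15467\right) - 9767}{10457} = \left(-181\right) \left(- \frac{1}{16327}\right) + \left(-22420 - 9767\right) \frac{1}{10457} = \frac{181}{16327} - \frac{32187}{10457} = - \frac{523624432}{170731439}$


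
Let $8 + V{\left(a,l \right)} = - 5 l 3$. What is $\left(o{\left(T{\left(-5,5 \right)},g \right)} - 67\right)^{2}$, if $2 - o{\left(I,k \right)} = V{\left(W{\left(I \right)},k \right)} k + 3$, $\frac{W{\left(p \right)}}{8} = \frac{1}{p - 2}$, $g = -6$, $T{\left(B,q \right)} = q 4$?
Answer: $179776$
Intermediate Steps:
$T{\left(B,q \right)} = 4 q$
$W{\left(p \right)} = \frac{8}{-2 + p}$ ($W{\left(p \right)} = \frac{8}{p - 2} = \frac{8}{-2 + p}$)
$V{\left(a,l \right)} = -8 - 15 l$ ($V{\left(a,l \right)} = -8 + - 5 l 3 = -8 - 15 l$)
$o{\left(I,k \right)} = -1 - k \left(-8 - 15 k\right)$ ($o{\left(I,k \right)} = 2 - \left(\left(-8 - 15 k\right) k + 3\right) = 2 - \left(k \left(-8 - 15 k\right) + 3\right) = 2 - \left(3 + k \left(-8 - 15 k\right)\right) = -1 - k \left(-8 - 15 k\right)$)
$\left(o{\left(T{\left(-5,5 \right)},g \right)} - 67\right)^{2} = \left(\left(-1 - 6 \left(8 + 15 \left(-6\right)\right)\right) - 67\right)^{2} = \left(\left(-1 - 6 \left(8 - 90\right)\right) - 67\right)^{2} = \left(\left(-1 - -492\right) - 67\right)^{2} = \left(\left(-1 + 492\right) - 67\right)^{2} = \left(491 - 67\right)^{2} = 424^{2} = 179776$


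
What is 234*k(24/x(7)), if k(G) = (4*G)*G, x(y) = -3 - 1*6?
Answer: 6656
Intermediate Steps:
x(y) = -9 (x(y) = -3 - 6 = -9)
k(G) = 4*G**2
234*k(24/x(7)) = 234*(4*(24/(-9))**2) = 234*(4*(24*(-1/9))**2) = 234*(4*(-8/3)**2) = 234*(4*(64/9)) = 234*(256/9) = 6656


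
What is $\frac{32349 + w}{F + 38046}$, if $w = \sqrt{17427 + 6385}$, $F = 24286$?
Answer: $\frac{32349}{62332} + \frac{\sqrt{5953}}{31166} \approx 0.52145$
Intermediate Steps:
$w = 2 \sqrt{5953}$ ($w = \sqrt{23812} = 2 \sqrt{5953} \approx 154.31$)
$\frac{32349 + w}{F + 38046} = \frac{32349 + 2 \sqrt{5953}}{24286 + 38046} = \frac{32349 + 2 \sqrt{5953}}{62332} = \left(32349 + 2 \sqrt{5953}\right) \frac{1}{62332} = \frac{32349}{62332} + \frac{\sqrt{5953}}{31166}$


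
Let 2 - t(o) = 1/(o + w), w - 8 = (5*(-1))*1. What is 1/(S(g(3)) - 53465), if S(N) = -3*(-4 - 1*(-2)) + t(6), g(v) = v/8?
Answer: -9/481114 ≈ -1.8707e-5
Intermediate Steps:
w = 3 (w = 8 + (5*(-1))*1 = 8 - 5*1 = 8 - 5 = 3)
g(v) = v/8 (g(v) = v*(⅛) = v/8)
t(o) = 2 - 1/(3 + o) (t(o) = 2 - 1/(o + 3) = 2 - 1/(3 + o))
S(N) = 71/9 (S(N) = -3*(-4 - 1*(-2)) + (5 + 2*6)/(3 + 6) = -3*(-4 + 2) + (5 + 12)/9 = -3*(-2) + (⅑)*17 = 6 + 17/9 = 71/9)
1/(S(g(3)) - 53465) = 1/(71/9 - 53465) = 1/(-481114/9) = -9/481114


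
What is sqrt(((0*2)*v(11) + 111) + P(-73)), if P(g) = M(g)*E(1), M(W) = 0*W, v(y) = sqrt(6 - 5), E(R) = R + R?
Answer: sqrt(111) ≈ 10.536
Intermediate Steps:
E(R) = 2*R
v(y) = 1 (v(y) = sqrt(1) = 1)
M(W) = 0
P(g) = 0 (P(g) = 0*(2*1) = 0*2 = 0)
sqrt(((0*2)*v(11) + 111) + P(-73)) = sqrt(((0*2)*1 + 111) + 0) = sqrt((0*1 + 111) + 0) = sqrt((0 + 111) + 0) = sqrt(111 + 0) = sqrt(111)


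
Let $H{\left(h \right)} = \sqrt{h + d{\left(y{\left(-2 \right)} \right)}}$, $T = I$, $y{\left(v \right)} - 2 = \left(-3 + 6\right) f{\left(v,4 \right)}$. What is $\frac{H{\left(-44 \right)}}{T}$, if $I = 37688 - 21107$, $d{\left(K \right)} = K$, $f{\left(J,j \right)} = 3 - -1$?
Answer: $\frac{i \sqrt{30}}{16581} \approx 0.00033033 i$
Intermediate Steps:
$f{\left(J,j \right)} = 4$ ($f{\left(J,j \right)} = 3 + 1 = 4$)
$y{\left(v \right)} = 14$ ($y{\left(v \right)} = 2 + \left(-3 + 6\right) 4 = 2 + 3 \cdot 4 = 2 + 12 = 14$)
$I = 16581$
$T = 16581$
$H{\left(h \right)} = \sqrt{14 + h}$ ($H{\left(h \right)} = \sqrt{h + 14} = \sqrt{14 + h}$)
$\frac{H{\left(-44 \right)}}{T} = \frac{\sqrt{14 - 44}}{16581} = \sqrt{-30} \cdot \frac{1}{16581} = i \sqrt{30} \cdot \frac{1}{16581} = \frac{i \sqrt{30}}{16581}$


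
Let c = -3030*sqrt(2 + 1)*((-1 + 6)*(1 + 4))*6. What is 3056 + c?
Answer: 3056 - 454500*sqrt(3) ≈ -7.8416e+5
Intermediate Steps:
c = -454500*sqrt(3) (c = -3030*sqrt(3)*(5*5)*6 = -3030*sqrt(3)*25*6 = -3030*25*sqrt(3)*6 = -454500*sqrt(3) ≈ -7.8722e+5)
3056 + c = 3056 - 454500*sqrt(3)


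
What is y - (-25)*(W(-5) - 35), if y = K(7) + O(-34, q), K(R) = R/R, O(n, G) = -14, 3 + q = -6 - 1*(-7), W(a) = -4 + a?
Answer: -1113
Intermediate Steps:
q = -2 (q = -3 + (-6 - 1*(-7)) = -3 + (-6 + 7) = -3 + 1 = -2)
K(R) = 1
y = -13 (y = 1 - 14 = -13)
y - (-25)*(W(-5) - 35) = -13 - (-25)*((-4 - 5) - 35) = -13 - (-25)*(-9 - 35) = -13 - (-25)*(-44) = -13 - 1*1100 = -13 - 1100 = -1113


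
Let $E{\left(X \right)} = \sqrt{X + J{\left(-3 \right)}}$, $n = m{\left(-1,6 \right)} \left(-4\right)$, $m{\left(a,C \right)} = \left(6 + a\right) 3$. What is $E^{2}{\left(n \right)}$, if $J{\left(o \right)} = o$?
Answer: $-63$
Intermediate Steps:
$m{\left(a,C \right)} = 18 + 3 a$
$n = -60$ ($n = \left(18 + 3 \left(-1\right)\right) \left(-4\right) = \left(18 - 3\right) \left(-4\right) = 15 \left(-4\right) = -60$)
$E{\left(X \right)} = \sqrt{-3 + X}$ ($E{\left(X \right)} = \sqrt{X - 3} = \sqrt{-3 + X}$)
$E^{2}{\left(n \right)} = \left(\sqrt{-3 - 60}\right)^{2} = \left(\sqrt{-63}\right)^{2} = \left(3 i \sqrt{7}\right)^{2} = -63$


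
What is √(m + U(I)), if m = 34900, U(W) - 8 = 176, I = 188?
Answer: 14*√179 ≈ 187.31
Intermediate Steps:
U(W) = 184 (U(W) = 8 + 176 = 184)
√(m + U(I)) = √(34900 + 184) = √35084 = 14*√179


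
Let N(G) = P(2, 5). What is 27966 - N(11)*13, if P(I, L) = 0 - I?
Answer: 27992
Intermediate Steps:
P(I, L) = -I
N(G) = -2 (N(G) = -1*2 = -2)
27966 - N(11)*13 = 27966 - (-2)*13 = 27966 - 1*(-26) = 27966 + 26 = 27992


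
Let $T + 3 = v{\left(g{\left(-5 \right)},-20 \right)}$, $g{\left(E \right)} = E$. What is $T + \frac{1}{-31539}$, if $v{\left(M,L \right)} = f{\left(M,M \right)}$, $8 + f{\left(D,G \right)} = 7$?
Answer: $- \frac{126157}{31539} \approx -4.0$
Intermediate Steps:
$f{\left(D,G \right)} = -1$ ($f{\left(D,G \right)} = -8 + 7 = -1$)
$v{\left(M,L \right)} = -1$
$T = -4$ ($T = -3 - 1 = -4$)
$T + \frac{1}{-31539} = -4 + \frac{1}{-31539} = -4 - \frac{1}{31539} = - \frac{126157}{31539}$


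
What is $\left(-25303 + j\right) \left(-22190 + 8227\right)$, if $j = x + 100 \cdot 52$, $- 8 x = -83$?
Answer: $\frac{2244426583}{8} \approx 2.8055 \cdot 10^{8}$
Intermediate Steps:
$x = \frac{83}{8}$ ($x = \left(- \frac{1}{8}\right) \left(-83\right) = \frac{83}{8} \approx 10.375$)
$j = \frac{41683}{8}$ ($j = \frac{83}{8} + 100 \cdot 52 = \frac{83}{8} + 5200 = \frac{41683}{8} \approx 5210.4$)
$\left(-25303 + j\right) \left(-22190 + 8227\right) = \left(-25303 + \frac{41683}{8}\right) \left(-22190 + 8227\right) = \left(- \frac{160741}{8}\right) \left(-13963\right) = \frac{2244426583}{8}$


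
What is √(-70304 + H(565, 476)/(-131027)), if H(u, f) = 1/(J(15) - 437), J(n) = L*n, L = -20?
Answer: I*√655596469231910268205/96566899 ≈ 265.15*I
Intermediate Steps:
J(n) = -20*n
H(u, f) = -1/737 (H(u, f) = 1/(-20*15 - 437) = 1/(-300 - 437) = 1/(-737) = -1/737)
√(-70304 + H(565, 476)/(-131027)) = √(-70304 - 1/737/(-131027)) = √(-70304 - 1/737*(-1/131027)) = √(-70304 + 1/96566899) = √(-6789039267295/96566899) = I*√655596469231910268205/96566899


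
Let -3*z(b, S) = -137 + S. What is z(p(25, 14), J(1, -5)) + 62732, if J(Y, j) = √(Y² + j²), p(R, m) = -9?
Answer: 188333/3 - √26/3 ≈ 62776.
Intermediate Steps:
z(b, S) = 137/3 - S/3 (z(b, S) = -(-137 + S)/3 = 137/3 - S/3)
z(p(25, 14), J(1, -5)) + 62732 = (137/3 - √(1² + (-5)²)/3) + 62732 = (137/3 - √(1 + 25)/3) + 62732 = (137/3 - √26/3) + 62732 = 188333/3 - √26/3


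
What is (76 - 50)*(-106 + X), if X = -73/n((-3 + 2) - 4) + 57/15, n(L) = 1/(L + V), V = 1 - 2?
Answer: 43654/5 ≈ 8730.8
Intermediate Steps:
V = -1
n(L) = 1/(-1 + L) (n(L) = 1/(L - 1) = 1/(-1 + L))
X = 2209/5 (X = -(-365 + 73*(-3 + 2)) + 57/15 = -73/(1/(-1 + (-1 - 4))) + 57*(1/15) = -73/(1/(-1 - 5)) + 19/5 = -73/(1/(-6)) + 19/5 = -73/(-⅙) + 19/5 = -73*(-6) + 19/5 = 438 + 19/5 = 2209/5 ≈ 441.80)
(76 - 50)*(-106 + X) = (76 - 50)*(-106 + 2209/5) = 26*(1679/5) = 43654/5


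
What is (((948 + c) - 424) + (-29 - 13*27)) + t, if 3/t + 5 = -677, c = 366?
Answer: 347817/682 ≈ 510.00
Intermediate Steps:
t = -3/682 (t = 3/(-5 - 677) = 3/(-682) = 3*(-1/682) = -3/682 ≈ -0.0043988)
(((948 + c) - 424) + (-29 - 13*27)) + t = (((948 + 366) - 424) + (-29 - 13*27)) - 3/682 = ((1314 - 424) + (-29 - 351)) - 3/682 = (890 - 380) - 3/682 = 510 - 3/682 = 347817/682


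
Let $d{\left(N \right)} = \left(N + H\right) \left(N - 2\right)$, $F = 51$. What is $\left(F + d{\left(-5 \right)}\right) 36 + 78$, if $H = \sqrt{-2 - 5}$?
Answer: $3174 - 252 i \sqrt{7} \approx 3174.0 - 666.73 i$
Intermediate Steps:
$H = i \sqrt{7}$ ($H = \sqrt{-7} = i \sqrt{7} \approx 2.6458 i$)
$d{\left(N \right)} = \left(-2 + N\right) \left(N + i \sqrt{7}\right)$ ($d{\left(N \right)} = \left(N + i \sqrt{7}\right) \left(N - 2\right) = \left(N + i \sqrt{7}\right) \left(-2 + N\right) = \left(-2 + N\right) \left(N + i \sqrt{7}\right)$)
$\left(F + d{\left(-5 \right)}\right) 36 + 78 = \left(51 + \left(\left(-5\right)^{2} - -10 - 2 i \sqrt{7} + i \left(-5\right) \sqrt{7}\right)\right) 36 + 78 = \left(51 + \left(25 + 10 - 2 i \sqrt{7} - 5 i \sqrt{7}\right)\right) 36 + 78 = \left(51 + \left(35 - 7 i \sqrt{7}\right)\right) 36 + 78 = \left(86 - 7 i \sqrt{7}\right) 36 + 78 = \left(3096 - 252 i \sqrt{7}\right) + 78 = 3174 - 252 i \sqrt{7}$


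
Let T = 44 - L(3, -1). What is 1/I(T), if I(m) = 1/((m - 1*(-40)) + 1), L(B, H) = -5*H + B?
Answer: 77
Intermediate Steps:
L(B, H) = B - 5*H
T = 36 (T = 44 - (3 - 5*(-1)) = 44 - (3 + 5) = 44 - 1*8 = 44 - 8 = 36)
I(m) = 1/(41 + m) (I(m) = 1/((m + 40) + 1) = 1/((40 + m) + 1) = 1/(41 + m))
1/I(T) = 1/(1/(41 + 36)) = 1/(1/77) = 77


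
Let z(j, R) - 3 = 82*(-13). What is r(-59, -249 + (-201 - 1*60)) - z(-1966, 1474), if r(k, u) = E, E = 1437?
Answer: 2500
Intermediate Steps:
z(j, R) = -1063 (z(j, R) = 3 + 82*(-13) = 3 - 1066 = -1063)
r(k, u) = 1437
r(-59, -249 + (-201 - 1*60)) - z(-1966, 1474) = 1437 - 1*(-1063) = 1437 + 1063 = 2500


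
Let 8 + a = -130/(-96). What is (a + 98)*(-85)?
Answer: -372725/48 ≈ -7765.1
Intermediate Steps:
a = -319/48 (a = -8 - 130/(-96) = -8 - 130*(-1/96) = -8 + 65/48 = -319/48 ≈ -6.6458)
(a + 98)*(-85) = (-319/48 + 98)*(-85) = (4385/48)*(-85) = -372725/48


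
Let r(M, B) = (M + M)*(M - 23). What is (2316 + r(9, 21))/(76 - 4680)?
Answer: -516/1151 ≈ -0.44831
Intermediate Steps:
r(M, B) = 2*M*(-23 + M) (r(M, B) = (2*M)*(-23 + M) = 2*M*(-23 + M))
(2316 + r(9, 21))/(76 - 4680) = (2316 + 2*9*(-23 + 9))/(76 - 4680) = (2316 + 2*9*(-14))/(-4604) = (2316 - 252)*(-1/4604) = 2064*(-1/4604) = -516/1151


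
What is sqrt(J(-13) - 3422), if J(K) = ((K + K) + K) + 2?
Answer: I*sqrt(3459) ≈ 58.813*I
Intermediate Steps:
J(K) = 2 + 3*K (J(K) = (2*K + K) + 2 = 3*K + 2 = 2 + 3*K)
sqrt(J(-13) - 3422) = sqrt((2 + 3*(-13)) - 3422) = sqrt((2 - 39) - 3422) = sqrt(-37 - 3422) = sqrt(-3459) = I*sqrt(3459)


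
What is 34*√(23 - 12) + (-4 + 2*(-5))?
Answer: -14 + 34*√11 ≈ 98.765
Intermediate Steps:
34*√(23 - 12) + (-4 + 2*(-5)) = 34*√11 + (-4 - 10) = 34*√11 - 14 = -14 + 34*√11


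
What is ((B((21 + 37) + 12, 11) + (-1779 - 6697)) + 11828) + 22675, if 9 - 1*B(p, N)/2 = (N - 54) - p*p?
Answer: 35931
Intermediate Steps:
B(p, N) = 126 - 2*N + 2*p² (B(p, N) = 18 - 2*((N - 54) - p*p) = 18 - 2*((-54 + N) - p²) = 18 - 2*(-54 + N - p²) = 18 + (108 - 2*N + 2*p²) = 126 - 2*N + 2*p²)
((B((21 + 37) + 12, 11) + (-1779 - 6697)) + 11828) + 22675 = (((126 - 2*11 + 2*((21 + 37) + 12)²) + (-1779 - 6697)) + 11828) + 22675 = (((126 - 22 + 2*(58 + 12)²) - 8476) + 11828) + 22675 = (((126 - 22 + 2*70²) - 8476) + 11828) + 22675 = (((126 - 22 + 2*4900) - 8476) + 11828) + 22675 = (((126 - 22 + 9800) - 8476) + 11828) + 22675 = ((9904 - 8476) + 11828) + 22675 = (1428 + 11828) + 22675 = 13256 + 22675 = 35931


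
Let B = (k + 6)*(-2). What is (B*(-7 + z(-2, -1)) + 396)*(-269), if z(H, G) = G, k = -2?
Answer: -123740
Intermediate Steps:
B = -8 (B = (-2 + 6)*(-2) = 4*(-2) = -8)
(B*(-7 + z(-2, -1)) + 396)*(-269) = (-8*(-7 - 1) + 396)*(-269) = (-8*(-8) + 396)*(-269) = (64 + 396)*(-269) = 460*(-269) = -123740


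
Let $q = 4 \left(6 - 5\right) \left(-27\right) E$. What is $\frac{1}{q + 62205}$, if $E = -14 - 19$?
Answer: $\frac{1}{65769} \approx 1.5205 \cdot 10^{-5}$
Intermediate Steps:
$E = -33$ ($E = -14 - 19 = -33$)
$q = 3564$ ($q = 4 \left(6 - 5\right) \left(-27\right) \left(-33\right) = 4 \cdot 1 \left(-27\right) \left(-33\right) = 4 \left(-27\right) \left(-33\right) = \left(-108\right) \left(-33\right) = 3564$)
$\frac{1}{q + 62205} = \frac{1}{3564 + 62205} = \frac{1}{65769}$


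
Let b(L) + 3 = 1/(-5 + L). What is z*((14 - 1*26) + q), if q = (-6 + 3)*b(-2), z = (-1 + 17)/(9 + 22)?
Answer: -288/217 ≈ -1.3272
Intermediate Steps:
z = 16/31 ≈ 0.51613
b(L) = -3 + 1/(-5 + L)
q = 66/7 (q = (-6 + 3)*((16 - 3*(-2))/(-5 - 2)) = -3*(16 + 6)/(-7) = -(-3)*22/7 = -3*(-22/7) = 66/7 ≈ 9.4286)
z*((14 - 1*26) + q) = 16*((14 - 1*26) + 66/7)/31 = 16*((14 - 26) + 66/7)/31 = 16*(-12 + 66/7)/31 = (16/31)*(-18/7) = -288/217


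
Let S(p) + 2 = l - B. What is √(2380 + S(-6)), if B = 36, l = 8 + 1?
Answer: √2351 ≈ 48.487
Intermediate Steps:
l = 9
S(p) = -29 (S(p) = -2 + (9 - 1*36) = -2 + (9 - 36) = -2 - 27 = -29)
√(2380 + S(-6)) = √(2380 - 29) = √2351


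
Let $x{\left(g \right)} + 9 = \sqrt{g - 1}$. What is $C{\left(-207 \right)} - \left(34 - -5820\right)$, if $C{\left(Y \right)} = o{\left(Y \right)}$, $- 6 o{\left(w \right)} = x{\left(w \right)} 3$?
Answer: $- \frac{11699}{2} - 2 i \sqrt{13} \approx -5849.5 - 7.2111 i$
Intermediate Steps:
$x{\left(g \right)} = -9 + \sqrt{-1 + g}$ ($x{\left(g \right)} = -9 + \sqrt{g - 1} = -9 + \sqrt{-1 + g}$)
$o{\left(w \right)} = \frac{9}{2} - \frac{\sqrt{-1 + w}}{2}$ ($o{\left(w \right)} = - \frac{\left(-9 + \sqrt{-1 + w}\right) 3}{6} = - \frac{-27 + 3 \sqrt{-1 + w}}{6} = \frac{9}{2} - \frac{\sqrt{-1 + w}}{2}$)
$C{\left(Y \right)} = \frac{9}{2} - \frac{\sqrt{-1 + Y}}{2}$
$C{\left(-207 \right)} - \left(34 - -5820\right) = \left(\frac{9}{2} - \frac{\sqrt{-1 - 207}}{2}\right) - \left(34 - -5820\right) = \left(\frac{9}{2} - \frac{\sqrt{-208}}{2}\right) - \left(34 + 5820\right) = \left(\frac{9}{2} - \frac{4 i \sqrt{13}}{2}\right) - 5854 = \left(\frac{9}{2} - 2 i \sqrt{13}\right) - 5854 = - \frac{11699}{2} - 2 i \sqrt{13}$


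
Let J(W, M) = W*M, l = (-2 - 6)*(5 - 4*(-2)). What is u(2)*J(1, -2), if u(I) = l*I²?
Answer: 832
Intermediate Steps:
l = -104 (l = -8*(5 + 8) = -8*13 = -104)
J(W, M) = M*W
u(I) = -104*I²
u(2)*J(1, -2) = (-104*2²)*(-2*1) = -104*4*(-2) = -416*(-2) = 832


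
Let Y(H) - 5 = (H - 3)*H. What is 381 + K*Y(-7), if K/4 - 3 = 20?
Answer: 7281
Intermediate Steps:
K = 92 (K = 12 + 4*20 = 12 + 80 = 92)
Y(H) = 5 + H*(-3 + H) (Y(H) = 5 + (H - 3)*H = 5 + (-3 + H)*H = 5 + H*(-3 + H))
381 + K*Y(-7) = 381 + 92*(5 + (-7)² - 3*(-7)) = 381 + 92*(5 + 49 + 21) = 381 + 92*75 = 381 + 6900 = 7281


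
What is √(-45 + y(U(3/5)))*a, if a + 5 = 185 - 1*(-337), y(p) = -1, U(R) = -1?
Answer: 517*I*√46 ≈ 3506.5*I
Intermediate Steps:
a = 517 (a = -5 + (185 - 1*(-337)) = -5 + (185 + 337) = -5 + 522 = 517)
√(-45 + y(U(3/5)))*a = √(-45 - 1)*517 = √(-46)*517 = (I*√46)*517 = 517*I*√46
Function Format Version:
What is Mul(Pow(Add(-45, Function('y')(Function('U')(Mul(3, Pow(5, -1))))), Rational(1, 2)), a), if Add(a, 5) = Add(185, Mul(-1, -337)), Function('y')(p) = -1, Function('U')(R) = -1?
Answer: Mul(517, I, Pow(46, Rational(1, 2))) ≈ Mul(3506.5, I)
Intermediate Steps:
a = 517 (a = Add(-5, Add(185, Mul(-1, -337))) = Add(-5, Add(185, 337)) = Add(-5, 522) = 517)
Mul(Pow(Add(-45, Function('y')(Function('U')(Mul(3, Pow(5, -1))))), Rational(1, 2)), a) = Mul(Pow(Add(-45, -1), Rational(1, 2)), 517) = Mul(Pow(-46, Rational(1, 2)), 517) = Mul(Mul(I, Pow(46, Rational(1, 2))), 517) = Mul(517, I, Pow(46, Rational(1, 2)))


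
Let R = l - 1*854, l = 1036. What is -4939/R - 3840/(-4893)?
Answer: -1117507/42406 ≈ -26.353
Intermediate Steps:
R = 182 (R = 1036 - 1*854 = 1036 - 854 = 182)
-4939/R - 3840/(-4893) = -4939/182 - 3840/(-4893) = -4939*1/182 - 3840*(-1/4893) = -4939/182 + 1280/1631 = -1117507/42406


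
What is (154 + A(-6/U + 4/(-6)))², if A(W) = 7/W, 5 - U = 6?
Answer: 6175225/256 ≈ 24122.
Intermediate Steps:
U = -1 (U = 5 - 1*6 = 5 - 6 = -1)
(154 + A(-6/U + 4/(-6)))² = (154 + 7/(-6/(-1) + 4/(-6)))² = (154 + 7/(-6*(-1) + 4*(-⅙)))² = (154 + 7/(6 - ⅔))² = (154 + 7/(16/3))² = (154 + 7*(3/16))² = (154 + 21/16)² = (2485/16)² = 6175225/256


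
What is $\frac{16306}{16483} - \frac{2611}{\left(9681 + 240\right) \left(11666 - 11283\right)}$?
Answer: $\frac{61915572245}{62631163869} \approx 0.98857$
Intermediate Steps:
$\frac{16306}{16483} - \frac{2611}{\left(9681 + 240\right) \left(11666 - 11283\right)} = 16306 \cdot \frac{1}{16483} - \frac{2611}{9921 \cdot 383} = \frac{16306}{16483} - \frac{2611}{3799743} = \frac{61915572245}{62631163869}$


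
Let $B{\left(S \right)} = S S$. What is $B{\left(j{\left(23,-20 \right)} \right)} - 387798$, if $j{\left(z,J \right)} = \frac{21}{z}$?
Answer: $- \frac{205144701}{529} \approx -3.878 \cdot 10^{5}$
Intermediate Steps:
$B{\left(S \right)} = S^{2}$
$B{\left(j{\left(23,-20 \right)} \right)} - 387798 = \left(\frac{21}{23}\right)^{2} - 387798 = \frac{441}{529} - 387798 = - \frac{205144701}{529}$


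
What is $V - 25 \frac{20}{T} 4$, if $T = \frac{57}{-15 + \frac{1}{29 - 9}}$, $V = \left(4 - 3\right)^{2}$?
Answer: $\frac{29957}{57} \approx 525.56$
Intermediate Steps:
$V = 1$ ($V = 1^{2} = 1$)
$T = - \frac{1140}{299}$ ($T = \frac{57}{-15 + \frac{1}{20}} = \frac{57}{- \frac{299}{20}} = 57 \left(- \frac{20}{299}\right) = - \frac{1140}{299} \approx -3.8127$)
$V - 25 \frac{20}{T} 4 = 1 - 25 \frac{20}{- \frac{1140}{299}} \cdot 4 = 1 - 25 \cdot 20 \left(- \frac{299}{1140}\right) 4 = 1 - 25 \left(\left(- \frac{299}{57}\right) 4\right) = 1 - - \frac{29900}{57} = 1 + \frac{29900}{57} = \frac{29957}{57}$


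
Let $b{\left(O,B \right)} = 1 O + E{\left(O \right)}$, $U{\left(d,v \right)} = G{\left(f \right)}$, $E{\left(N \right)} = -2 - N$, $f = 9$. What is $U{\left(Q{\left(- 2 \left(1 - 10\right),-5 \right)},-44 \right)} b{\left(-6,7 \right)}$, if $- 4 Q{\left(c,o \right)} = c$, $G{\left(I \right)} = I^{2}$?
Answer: $-162$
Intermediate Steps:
$Q{\left(c,o \right)} = - \frac{c}{4}$
$U{\left(d,v \right)} = 81$ ($U{\left(d,v \right)} = 9^{2} = 81$)
$b{\left(O,B \right)} = -2$ ($b{\left(O,B \right)} = 1 O - \left(2 + O\right) = O - \left(2 + O\right) = -2$)
$U{\left(Q{\left(- 2 \left(1 - 10\right),-5 \right)},-44 \right)} b{\left(-6,7 \right)} = 81 \left(-2\right) = -162$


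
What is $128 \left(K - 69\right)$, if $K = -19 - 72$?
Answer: $-20480$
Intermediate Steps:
$K = -91$ ($K = -19 - 72 = -91$)
$128 \left(K - 69\right) = 128 \left(-91 - 69\right) = 128 \left(-160\right) = -20480$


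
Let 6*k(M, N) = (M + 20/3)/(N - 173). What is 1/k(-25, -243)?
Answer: 7488/55 ≈ 136.15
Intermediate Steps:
k(M, N) = (20/3 + M)/(6*(-173 + N)) (k(M, N) = ((M + 20/3)/(N - 173))/6 = ((M + 20*(1/3))/(-173 + N))/6 = ((M + 20/3)/(-173 + N))/6 = ((20/3 + M)/(-173 + N))/6 = (20/3 + M)/(6*(-173 + N)))
1/k(-25, -243) = 1/((20 + 3*(-25))/(18*(-173 - 243))) = 1/((1/18)*(20 - 75)/(-416)) = 1/((1/18)*(-1/416)*(-55)) = 1/(55/7488) = 7488/55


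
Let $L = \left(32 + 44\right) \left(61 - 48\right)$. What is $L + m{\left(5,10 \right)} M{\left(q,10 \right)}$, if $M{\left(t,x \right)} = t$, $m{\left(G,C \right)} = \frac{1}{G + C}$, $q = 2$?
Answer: $\frac{14822}{15} \approx 988.13$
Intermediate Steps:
$m{\left(G,C \right)} = \frac{1}{C + G}$
$L = 988$ ($L = 76 \cdot 13 = 988$)
$L + m{\left(5,10 \right)} M{\left(q,10 \right)} = 988 + \frac{1}{10 + 5} \cdot 2 = 988 + \frac{1}{15} \cdot 2 = 988 + \frac{2}{15} = \frac{14822}{15}$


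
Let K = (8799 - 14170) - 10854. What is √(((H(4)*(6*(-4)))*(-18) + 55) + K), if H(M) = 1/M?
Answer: I*√16062 ≈ 126.74*I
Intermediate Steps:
K = -16225 (K = -5371 - 10854 = -16225)
√(((H(4)*(6*(-4)))*(-18) + 55) + K) = √((((6*(-4))/4)*(-18) + 55) - 16225) = √((((¼)*(-24))*(-18) + 55) - 16225) = √((-6*(-18) + 55) - 16225) = √((108 + 55) - 16225) = √(163 - 16225) = √(-16062) = I*√16062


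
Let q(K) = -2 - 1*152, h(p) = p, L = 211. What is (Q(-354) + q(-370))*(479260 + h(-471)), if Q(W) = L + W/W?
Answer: 27769762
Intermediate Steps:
Q(W) = 212 (Q(W) = 211 + W/W = 211 + 1 = 212)
q(K) = -154 (q(K) = -2 - 152 = -154)
(Q(-354) + q(-370))*(479260 + h(-471)) = (212 - 154)*(479260 - 471) = 58*478789 = 27769762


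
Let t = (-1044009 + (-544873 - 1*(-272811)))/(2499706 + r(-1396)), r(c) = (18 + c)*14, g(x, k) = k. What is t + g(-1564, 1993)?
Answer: 4942149031/2480414 ≈ 1992.5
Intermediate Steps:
r(c) = 252 + 14*c
t = -1316071/2480414 (t = (-1044009 + (-544873 - 1*(-272811)))/(2499706 + (252 + 14*(-1396))) = (-1044009 + (-544873 + 272811))/(2499706 + (252 - 19544)) = (-1044009 - 272062)/(2499706 - 19292) = -1316071/2480414 ≈ -0.53059)
t + g(-1564, 1993) = -1316071/2480414 + 1993 = 4942149031/2480414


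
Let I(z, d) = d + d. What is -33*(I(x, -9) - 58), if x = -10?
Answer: 2508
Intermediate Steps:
I(z, d) = 2*d
-33*(I(x, -9) - 58) = -33*(2*(-9) - 58) = -33*(-18 - 58) = -33*(-76) = 2508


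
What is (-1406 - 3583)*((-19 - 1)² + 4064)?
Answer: -22270896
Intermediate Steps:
(-1406 - 3583)*((-19 - 1)² + 4064) = -4989*((-20)² + 4064) = -4989*(400 + 4064) = -4989*4464 = -22270896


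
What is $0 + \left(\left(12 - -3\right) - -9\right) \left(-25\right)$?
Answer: $-600$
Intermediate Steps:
$0 + \left(\left(12 - -3\right) - -9\right) \left(-25\right) = 0 + \left(\left(12 + 3\right) + 9\right) \left(-25\right) = 0 + \left(15 + 9\right) \left(-25\right) = 0 + 24 \left(-25\right) = 0 - 600 = -600$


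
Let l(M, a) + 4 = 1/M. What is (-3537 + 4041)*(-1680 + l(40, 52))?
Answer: -4243617/5 ≈ -8.4872e+5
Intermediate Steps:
l(M, a) = -4 + 1/M
(-3537 + 4041)*(-1680 + l(40, 52)) = (-3537 + 4041)*(-1680 + (-4 + 1/40)) = 504*(-1680 + (-4 + 1/40)) = 504*(-1680 - 159/40) = 504*(-67359/40) = -4243617/5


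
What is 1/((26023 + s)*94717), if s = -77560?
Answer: -1/4881430029 ≈ -2.0486e-10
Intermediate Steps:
1/((26023 + s)*94717) = 1/((26023 - 77560)*94717) = (1/94717)/(-51537) = -1/51537*1/94717 = -1/4881430029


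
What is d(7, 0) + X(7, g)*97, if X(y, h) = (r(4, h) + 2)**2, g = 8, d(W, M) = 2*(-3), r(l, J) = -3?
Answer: 91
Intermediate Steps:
d(W, M) = -6
X(y, h) = 1 (X(y, h) = (-3 + 2)**2 = (-1)**2 = 1)
d(7, 0) + X(7, g)*97 = -6 + 1*97 = -6 + 97 = 91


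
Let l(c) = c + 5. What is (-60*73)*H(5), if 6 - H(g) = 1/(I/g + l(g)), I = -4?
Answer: -593490/23 ≈ -25804.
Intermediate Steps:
l(c) = 5 + c
H(g) = 6 - 1/(5 + g - 4/g) (H(g) = 6 - 1/(-4/g + (5 + g)) = 6 - 1/(5 + g - 4/g))
(-60*73)*H(5) = (-60*73)*((-24 - 1*5 + 6*5*(5 + 5))/(-4 + 5*(5 + 5))) = -4380*(-24 - 5 + 6*5*10)/(-4 + 5*10) = -4380*(-24 - 5 + 300)/(-4 + 50) = -4380*271/46 = -593490/23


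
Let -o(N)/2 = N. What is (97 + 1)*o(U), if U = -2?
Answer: 392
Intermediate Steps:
o(N) = -2*N
(97 + 1)*o(U) = (97 + 1)*(-2*(-2)) = 98*4 = 392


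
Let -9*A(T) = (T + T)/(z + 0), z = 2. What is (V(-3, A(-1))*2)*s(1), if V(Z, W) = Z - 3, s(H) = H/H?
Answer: -12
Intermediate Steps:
A(T) = -T/9 (A(T) = -(T + T)/(9*(2 + 0)) = -2*T/(9*2) = -T/9)
s(H) = 1
V(Z, W) = -3 + Z
(V(-3, A(-1))*2)*s(1) = ((-3 - 3)*2)*1 = -6*2*1 = -12*1 = -12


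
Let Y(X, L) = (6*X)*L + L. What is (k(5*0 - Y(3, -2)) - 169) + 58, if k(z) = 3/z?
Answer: -4215/38 ≈ -110.92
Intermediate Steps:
Y(X, L) = L + 6*L*X (Y(X, L) = 6*L*X + L = L + 6*L*X)
(k(5*0 - Y(3, -2)) - 169) + 58 = (3/(5*0 - (-2)*(1 + 6*3)) - 169) + 58 = (3/(0 - (-2)*(1 + 18)) - 169) + 58 = (3/(0 - (-2)*19) - 169) + 58 = (3/(0 - 1*(-38)) - 169) + 58 = (3/(0 + 38) - 169) + 58 = (3/38 - 169) + 58 = -6419/38 + 58 = -4215/38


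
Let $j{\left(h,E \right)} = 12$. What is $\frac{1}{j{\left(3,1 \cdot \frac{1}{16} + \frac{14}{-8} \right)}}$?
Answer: $\frac{1}{12} \approx 0.083333$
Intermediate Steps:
$\frac{1}{j{\left(3,1 \cdot \frac{1}{16} + \frac{14}{-8} \right)}} = \frac{1}{12}$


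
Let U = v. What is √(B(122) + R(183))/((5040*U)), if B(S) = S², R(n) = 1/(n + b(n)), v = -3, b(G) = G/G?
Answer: -√125978222/1391040 ≈ -0.0080688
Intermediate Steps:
b(G) = 1
R(n) = 1/(1 + n) (R(n) = 1/(n + 1) = 1/(1 + n))
U = -3
√(B(122) + R(183))/((5040*U)) = √(122² + 1/(1 + 183))/((5040*(-3))) = √(14884 + 1/184)/(-15120) = √(14884 + 1/184)*(-1/15120) = √(2738657/184)*(-1/15120) = (√125978222/92)*(-1/15120) = -√125978222/1391040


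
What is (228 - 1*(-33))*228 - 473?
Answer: 59035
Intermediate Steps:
(228 - 1*(-33))*228 - 473 = (228 + 33)*228 - 473 = 261*228 - 473 = 59508 - 473 = 59035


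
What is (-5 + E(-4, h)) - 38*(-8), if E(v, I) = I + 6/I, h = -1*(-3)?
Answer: 304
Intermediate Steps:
h = 3
(-5 + E(-4, h)) - 38*(-8) = (-5 + (3 + 6/3)) - 38*(-8) = (-5 + (3 + 6*(⅓))) + 304 = (-5 + (3 + 2)) + 304 = (-5 + 5) + 304 = 0 + 304 = 304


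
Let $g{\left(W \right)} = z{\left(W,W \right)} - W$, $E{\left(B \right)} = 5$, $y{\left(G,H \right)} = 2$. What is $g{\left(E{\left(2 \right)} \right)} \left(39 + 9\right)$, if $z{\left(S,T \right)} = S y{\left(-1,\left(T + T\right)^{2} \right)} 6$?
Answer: $2640$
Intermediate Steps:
$z{\left(S,T \right)} = 12 S$ ($z{\left(S,T \right)} = S 2 \cdot 6 = 2 S 6 = 12 S$)
$g{\left(W \right)} = 11 W$ ($g{\left(W \right)} = 12 W - W = 11 W$)
$g{\left(E{\left(2 \right)} \right)} \left(39 + 9\right) = 11 \cdot 5 \left(39 + 9\right) = 55 \cdot 48 = 2640$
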